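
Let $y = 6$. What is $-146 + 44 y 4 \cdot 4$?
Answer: $4078$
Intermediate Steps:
$-146 + 44 y 4 \cdot 4 = -146 + 44 \cdot 6 \cdot 4 \cdot 4 = -146 + 44 \cdot 24 \cdot 4 = -146 + 44 \cdot 96 = -146 + 4224 = 4078$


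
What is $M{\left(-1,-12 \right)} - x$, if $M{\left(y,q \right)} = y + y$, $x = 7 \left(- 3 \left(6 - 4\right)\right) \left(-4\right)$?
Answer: $-170$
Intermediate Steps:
$x = 168$ ($x = 7 \left(\left(-3\right) 2\right) \left(-4\right) = 7 \left(-6\right) \left(-4\right) = \left(-42\right) \left(-4\right) = 168$)
$M{\left(y,q \right)} = 2 y$
$M{\left(-1,-12 \right)} - x = 2 \left(-1\right) - 168 = -2 - 168 = -170$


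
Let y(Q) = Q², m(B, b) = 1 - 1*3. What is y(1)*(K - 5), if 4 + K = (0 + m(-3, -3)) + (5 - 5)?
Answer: -11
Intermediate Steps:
m(B, b) = -2 (m(B, b) = 1 - 3 = -2)
K = -6 (K = -4 + ((0 - 2) + (5 - 5)) = -4 + (-2 + 0) = -4 - 2 = -6)
y(1)*(K - 5) = 1²*(-6 - 5) = 1*(-11) = -11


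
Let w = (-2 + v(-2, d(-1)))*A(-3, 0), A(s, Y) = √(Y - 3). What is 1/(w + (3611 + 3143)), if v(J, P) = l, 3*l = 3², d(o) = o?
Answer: 6754/45616519 - I*√3/45616519 ≈ 0.00014806 - 3.797e-8*I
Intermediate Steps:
l = 3 (l = (⅓)*3² = (⅓)*9 = 3)
A(s, Y) = √(-3 + Y)
v(J, P) = 3
w = I*√3 (w = (-2 + 3)*√(-3 + 0) = 1*√(-3) = 1*(I*√3) = I*√3 ≈ 1.732*I)
1/(w + (3611 + 3143)) = 1/(I*√3 + (3611 + 3143)) = 1/(I*√3 + 6754) = 1/(6754 + I*√3)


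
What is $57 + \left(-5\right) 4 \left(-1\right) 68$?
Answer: $1417$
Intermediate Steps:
$57 + \left(-5\right) 4 \left(-1\right) 68 = 57 + \left(-20\right) \left(-1\right) 68 = 57 + 20 \cdot 68 = 57 + 1360 = 1417$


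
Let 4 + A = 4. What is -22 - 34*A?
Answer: -22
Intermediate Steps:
A = 0 (A = -4 + 4 = 0)
-22 - 34*A = -22 - 34*0 = -22 + 0 = -22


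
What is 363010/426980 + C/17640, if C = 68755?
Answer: 357605063/75319272 ≈ 4.7479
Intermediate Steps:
363010/426980 + C/17640 = 363010/426980 + 68755/17640 = 363010*(1/426980) + 68755*(1/17640) = 36301/42698 + 13751/3528 = 357605063/75319272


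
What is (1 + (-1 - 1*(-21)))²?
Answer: 441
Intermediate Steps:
(1 + (-1 - 1*(-21)))² = (1 + (-1 + 21))² = (1 + 20)² = 21² = 441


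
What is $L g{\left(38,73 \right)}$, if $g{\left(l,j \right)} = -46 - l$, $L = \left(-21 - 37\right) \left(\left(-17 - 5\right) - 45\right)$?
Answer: $-326424$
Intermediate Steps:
$L = 3886$ ($L = \left(-21 - 37\right) \left(-22 - 45\right) = \left(-58\right) \left(-67\right) = 3886$)
$L g{\left(38,73 \right)} = 3886 \left(-46 - 38\right) = 3886 \left(-84\right) = -326424$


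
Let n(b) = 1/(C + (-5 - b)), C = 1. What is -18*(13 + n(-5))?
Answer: -252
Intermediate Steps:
n(b) = 1/(-4 - b) (n(b) = 1/(1 + (-5 - b)) = 1/(-4 - b))
-18*(13 + n(-5)) = -18*(13 - 1/(4 - 5)) = -18*(13 - 1/(-1)) = -18*(13 - 1*(-1)) = -18*(13 + 1) = -18*14 = -252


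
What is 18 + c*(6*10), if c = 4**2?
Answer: 978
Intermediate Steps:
c = 16
18 + c*(6*10) = 18 + 16*(6*10) = 18 + 16*60 = 18 + 960 = 978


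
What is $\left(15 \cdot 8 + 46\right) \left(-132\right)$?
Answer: $-21912$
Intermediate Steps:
$\left(15 \cdot 8 + 46\right) \left(-132\right) = \left(120 + 46\right) \left(-132\right) = 166 \left(-132\right) = -21912$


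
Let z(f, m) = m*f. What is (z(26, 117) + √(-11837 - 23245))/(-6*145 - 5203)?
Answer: -3042/6073 - 3*I*√3898/6073 ≈ -0.50091 - 0.030842*I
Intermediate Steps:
z(f, m) = f*m
(z(26, 117) + √(-11837 - 23245))/(-6*145 - 5203) = (26*117 + √(-11837 - 23245))/(-6*145 - 5203) = (3042 + √(-35082))/(-870 - 5203) = (3042 + 3*I*√3898)/(-6073) = (3042 + 3*I*√3898)*(-1/6073) = -3042/6073 - 3*I*√3898/6073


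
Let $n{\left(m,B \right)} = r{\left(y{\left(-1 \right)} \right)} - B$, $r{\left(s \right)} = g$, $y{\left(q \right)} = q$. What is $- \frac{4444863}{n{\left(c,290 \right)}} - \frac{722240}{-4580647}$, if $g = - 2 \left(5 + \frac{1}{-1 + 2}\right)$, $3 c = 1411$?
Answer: $\frac{20360566482841}{1383355394} \approx 14718.0$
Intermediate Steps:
$c = \frac{1411}{3}$ ($c = \frac{1}{3} \cdot 1411 = \frac{1411}{3} \approx 470.33$)
$g = -12$ ($g = - 2 \left(5 + 1^{-1}\right) = - 2 \left(5 + 1\right) = \left(-2\right) 6 = -12$)
$r{\left(s \right)} = -12$
$n{\left(m,B \right)} = -12 - B$
$- \frac{4444863}{n{\left(c,290 \right)}} - \frac{722240}{-4580647} = - \frac{4444863}{-12 - 290} - \frac{722240}{-4580647} = - \frac{4444863}{-12 - 290} - - \frac{722240}{4580647} = - \frac{4444863}{-302} + \frac{722240}{4580647} = \left(-4444863\right) \left(- \frac{1}{302}\right) + \frac{722240}{4580647} = \frac{4444863}{302} + \frac{722240}{4580647} = \frac{20360566482841}{1383355394}$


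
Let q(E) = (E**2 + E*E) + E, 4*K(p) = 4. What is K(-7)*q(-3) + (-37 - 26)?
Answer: -48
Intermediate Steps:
K(p) = 1 (K(p) = (1/4)*4 = 1)
q(E) = E + 2*E**2 (q(E) = (E**2 + E**2) + E = 2*E**2 + E = E + 2*E**2)
K(-7)*q(-3) + (-37 - 26) = 1*(-3*(1 + 2*(-3))) + (-37 - 26) = 1*(-3*(1 - 6)) - 63 = 1*(-3*(-5)) - 63 = 1*15 - 63 = 15 - 63 = -48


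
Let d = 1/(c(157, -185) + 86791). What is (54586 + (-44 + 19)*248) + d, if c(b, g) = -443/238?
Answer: 999452264828/20655815 ≈ 48386.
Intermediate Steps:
c(b, g) = -443/238 (c(b, g) = -443*1/238 = -443/238)
d = 238/20655815 (d = 1/(-443/238 + 86791) = 1/(20655815/238) = 238/20655815 ≈ 1.1522e-5)
(54586 + (-44 + 19)*248) + d = (54586 + (-44 + 19)*248) + 238/20655815 = (54586 - 25*248) + 238/20655815 = (54586 - 6200) + 238/20655815 = 48386 + 238/20655815 = 999452264828/20655815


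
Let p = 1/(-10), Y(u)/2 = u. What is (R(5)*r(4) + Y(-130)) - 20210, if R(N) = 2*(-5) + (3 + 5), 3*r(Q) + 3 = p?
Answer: -307019/15 ≈ -20468.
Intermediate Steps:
Y(u) = 2*u
p = -⅒ ≈ -0.10000
r(Q) = -31/30 (r(Q) = -1 + (⅓)*(-⅒) = -1 - 1/30 = -31/30)
R(N) = -2 (R(N) = -10 + 8 = -2)
(R(5)*r(4) + Y(-130)) - 20210 = (-2*(-31/30) + 2*(-130)) - 20210 = (31/15 - 260) - 20210 = -3869/15 - 20210 = -307019/15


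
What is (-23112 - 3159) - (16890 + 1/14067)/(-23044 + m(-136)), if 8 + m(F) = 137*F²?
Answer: -927913770402931/35320830300 ≈ -26271.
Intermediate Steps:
m(F) = -8 + 137*F²
(-23112 - 3159) - (16890 + 1/14067)/(-23044 + m(-136)) = (-23112 - 3159) - (16890 + 1/14067)/(-23044 + (-8 + 137*(-136)²)) = -26271 - (16890 + 1/14067)/(-23044 + (-8 + 137*18496)) = -26271 - 237591631/(14067*(-23044 + (-8 + 2533952))) = -26271 - 237591631/(14067*(-23044 + 2533944)) = -26271 - 237591631/(14067*2510900) = -26271 - 1*237591631/35320830300 = -26271 - 237591631/35320830300 = -927913770402931/35320830300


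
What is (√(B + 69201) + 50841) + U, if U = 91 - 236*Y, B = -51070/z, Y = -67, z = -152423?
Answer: 66744 + 7*√32810995210211/152423 ≈ 67007.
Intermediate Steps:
B = 51070/152423 (B = -51070/(-152423) = -51070*(-1/152423) = 51070/152423 ≈ 0.33505)
U = 15903 (U = 91 - 236*(-67) = 91 + 15812 = 15903)
(√(B + 69201) + 50841) + U = (√(51070/152423 + 69201) + 50841) + 15903 = (√(10547875093/152423) + 50841) + 15903 = (7*√32810995210211/152423 + 50841) + 15903 = (50841 + 7*√32810995210211/152423) + 15903 = 66744 + 7*√32810995210211/152423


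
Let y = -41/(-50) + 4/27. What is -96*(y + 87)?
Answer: -1900112/225 ≈ -8444.9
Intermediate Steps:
y = 1307/1350 (y = -41*(-1/50) + 4*(1/27) = 41/50 + 4/27 = 1307/1350 ≈ 0.96815)
-96*(y + 87) = -96*(1307/1350 + 87) = -96*118757/1350 = -1*1900112/225 = -1900112/225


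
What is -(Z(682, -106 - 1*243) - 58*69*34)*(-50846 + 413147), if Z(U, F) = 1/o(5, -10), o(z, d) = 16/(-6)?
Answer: 394381666647/8 ≈ 4.9298e+10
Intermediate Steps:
o(z, d) = -8/3 (o(z, d) = 16*(-⅙) = -8/3)
Z(U, F) = -3/8 (Z(U, F) = 1/(-8/3) = -3/8)
-(Z(682, -106 - 1*243) - 58*69*34)*(-50846 + 413147) = -(-3/8 - 58*69*34)*(-50846 + 413147) = -(-3/8 - 4002*34)*362301 = -(-3/8 - 136068)*362301 = -(-1088547)*362301/8 = -1*(-394381666647/8) = 394381666647/8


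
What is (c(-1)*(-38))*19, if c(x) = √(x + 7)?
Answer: -722*√6 ≈ -1768.5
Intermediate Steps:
c(x) = √(7 + x)
(c(-1)*(-38))*19 = (√(7 - 1)*(-38))*19 = (√6*(-38))*19 = -38*√6*19 = -722*√6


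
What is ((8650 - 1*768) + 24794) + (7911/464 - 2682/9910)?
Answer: 75164621901/2299120 ≈ 32693.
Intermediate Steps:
((8650 - 1*768) + 24794) + (7911/464 - 2682/9910) = ((8650 - 768) + 24794) + (7911*(1/464) - 2682*1/9910) = (7882 + 24794) + (7911/464 - 1341/4955) = 32676 + 38576781/2299120 = 75164621901/2299120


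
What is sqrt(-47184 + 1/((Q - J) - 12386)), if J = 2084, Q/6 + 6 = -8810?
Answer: 29*I*sqrt(254612828470)/67366 ≈ 217.22*I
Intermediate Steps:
Q = -52896 (Q = -36 + 6*(-8810) = -36 - 52860 = -52896)
sqrt(-47184 + 1/((Q - J) - 12386)) = sqrt(-47184 + 1/((-52896 - 1*2084) - 12386)) = sqrt(-47184 + 1/((-52896 - 2084) - 12386)) = sqrt(-47184 + 1/(-54980 - 12386)) = sqrt(-47184 + 1/(-67366)) = sqrt(-47184 - 1/67366) = sqrt(-3178597345/67366) = 29*I*sqrt(254612828470)/67366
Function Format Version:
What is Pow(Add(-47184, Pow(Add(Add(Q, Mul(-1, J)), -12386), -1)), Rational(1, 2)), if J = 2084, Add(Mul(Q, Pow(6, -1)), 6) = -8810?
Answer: Mul(Rational(29, 67366), I, Pow(254612828470, Rational(1, 2))) ≈ Mul(217.22, I)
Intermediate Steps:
Q = -52896 (Q = Add(-36, Mul(6, -8810)) = Add(-36, -52860) = -52896)
Pow(Add(-47184, Pow(Add(Add(Q, Mul(-1, J)), -12386), -1)), Rational(1, 2)) = Pow(Add(-47184, Pow(Add(Add(-52896, Mul(-1, 2084)), -12386), -1)), Rational(1, 2)) = Pow(Add(-47184, Pow(Add(Add(-52896, -2084), -12386), -1)), Rational(1, 2)) = Pow(Add(-47184, Pow(Add(-54980, -12386), -1)), Rational(1, 2)) = Pow(Add(-47184, Pow(-67366, -1)), Rational(1, 2)) = Pow(Add(-47184, Rational(-1, 67366)), Rational(1, 2)) = Pow(Rational(-3178597345, 67366), Rational(1, 2)) = Mul(Rational(29, 67366), I, Pow(254612828470, Rational(1, 2)))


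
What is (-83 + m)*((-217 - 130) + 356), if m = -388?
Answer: -4239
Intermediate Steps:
(-83 + m)*((-217 - 130) + 356) = (-83 - 388)*((-217 - 130) + 356) = -471*(-347 + 356) = -471*9 = -4239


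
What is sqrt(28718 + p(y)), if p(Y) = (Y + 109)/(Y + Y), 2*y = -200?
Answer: sqrt(11487182)/20 ≈ 169.46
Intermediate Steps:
y = -100 (y = (1/2)*(-200) = -100)
p(Y) = (109 + Y)/(2*Y) (p(Y) = (109 + Y)/((2*Y)) = (109 + Y)*(1/(2*Y)) = (109 + Y)/(2*Y))
sqrt(28718 + p(y)) = sqrt(28718 + (1/2)*(109 - 100)/(-100)) = sqrt(28718 + (1/2)*(-1/100)*9) = sqrt(28718 - 9/200) = sqrt(5743591/200) = sqrt(11487182)/20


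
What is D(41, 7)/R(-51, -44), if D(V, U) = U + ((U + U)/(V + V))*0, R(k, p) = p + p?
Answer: -7/88 ≈ -0.079545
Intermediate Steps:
R(k, p) = 2*p
D(V, U) = U (D(V, U) = U + ((2*U)/((2*V)))*0 = U + ((2*U)*(1/(2*V)))*0 = U + (U/V)*0 = U + 0 = U)
D(41, 7)/R(-51, -44) = 7/((2*(-44))) = 7/(-88) = 7*(-1/88) = -7/88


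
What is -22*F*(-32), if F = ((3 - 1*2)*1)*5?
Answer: 3520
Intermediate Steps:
F = 5 (F = ((3 - 2)*1)*5 = (1*1)*5 = 1*5 = 5)
-22*F*(-32) = -22*5*(-32) = -110*(-32) = 3520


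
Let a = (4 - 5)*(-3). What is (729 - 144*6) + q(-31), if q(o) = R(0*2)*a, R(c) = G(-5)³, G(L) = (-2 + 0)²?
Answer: 57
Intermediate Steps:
G(L) = 4 (G(L) = (-2)² = 4)
a = 3 (a = -1*(-3) = 3)
R(c) = 64 (R(c) = 4³ = 64)
q(o) = 192 (q(o) = 64*3 = 192)
(729 - 144*6) + q(-31) = (729 - 144*6) + 192 = (729 - 864) + 192 = -135 + 192 = 57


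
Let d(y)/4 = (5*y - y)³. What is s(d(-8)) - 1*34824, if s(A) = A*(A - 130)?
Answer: 17196873720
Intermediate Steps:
d(y) = 256*y³ (d(y) = 4*(5*y - y)³ = 4*(4*y)³ = 4*(64*y³) = 256*y³)
s(A) = A*(-130 + A)
s(d(-8)) - 1*34824 = (256*(-8)³)*(-130 + 256*(-8)³) - 1*34824 = (256*(-512))*(-130 + 256*(-512)) - 34824 = -131072*(-130 - 131072) - 34824 = -131072*(-131202) - 34824 = 17196908544 - 34824 = 17196873720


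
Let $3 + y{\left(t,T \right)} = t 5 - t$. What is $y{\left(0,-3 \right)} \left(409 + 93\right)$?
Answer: $-1506$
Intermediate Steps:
$y{\left(t,T \right)} = -3 + 4 t$ ($y{\left(t,T \right)} = -3 - \left(t - t 5\right) = -3 + \left(5 t - t\right) = -3 + 4 t$)
$y{\left(0,-3 \right)} \left(409 + 93\right) = \left(-3 + 4 \cdot 0\right) \left(409 + 93\right) = \left(-3 + 0\right) 502 = \left(-3\right) 502 = -1506$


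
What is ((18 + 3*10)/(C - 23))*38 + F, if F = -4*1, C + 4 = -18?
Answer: -668/15 ≈ -44.533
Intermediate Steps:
C = -22 (C = -4 - 18 = -22)
F = -4
((18 + 3*10)/(C - 23))*38 + F = ((18 + 3*10)/(-22 - 23))*38 - 4 = ((18 + 30)/(-45))*38 - 4 = (48*(-1/45))*38 - 4 = -16/15*38 - 4 = -608/15 - 4 = -668/15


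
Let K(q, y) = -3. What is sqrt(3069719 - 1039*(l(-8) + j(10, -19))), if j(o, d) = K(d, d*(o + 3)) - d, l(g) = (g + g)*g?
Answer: sqrt(2920103) ≈ 1708.8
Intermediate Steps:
l(g) = 2*g**2 (l(g) = (2*g)*g = 2*g**2)
j(o, d) = -3 - d
sqrt(3069719 - 1039*(l(-8) + j(10, -19))) = sqrt(3069719 - 1039*(2*(-8)**2 + (-3 - 1*(-19)))) = sqrt(3069719 - 1039*(2*64 + (-3 + 19))) = sqrt(3069719 - 1039*(128 + 16)) = sqrt(3069719 - 1039*144) = sqrt(3069719 - 149616) = sqrt(2920103)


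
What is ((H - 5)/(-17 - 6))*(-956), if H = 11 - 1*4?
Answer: 1912/23 ≈ 83.130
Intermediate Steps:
H = 7 (H = 11 - 4 = 7)
((H - 5)/(-17 - 6))*(-956) = ((7 - 5)/(-17 - 6))*(-956) = (2/(-23))*(-956) = (2*(-1/23))*(-956) = -2/23*(-956) = 1912/23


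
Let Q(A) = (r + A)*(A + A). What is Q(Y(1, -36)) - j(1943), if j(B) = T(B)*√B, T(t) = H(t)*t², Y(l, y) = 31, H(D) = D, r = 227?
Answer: 15996 - 7335308807*√1943 ≈ -3.2334e+11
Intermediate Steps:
T(t) = t³ (T(t) = t*t² = t³)
Q(A) = 2*A*(227 + A) (Q(A) = (227 + A)*(A + A) = (227 + A)*(2*A) = 2*A*(227 + A))
j(B) = B^(7/2) (j(B) = B³*√B = B^(7/2))
Q(Y(1, -36)) - j(1943) = 2*31*(227 + 31) - 1943^(7/2) = 2*31*258 - 7335308807*√1943 = 15996 - 7335308807*√1943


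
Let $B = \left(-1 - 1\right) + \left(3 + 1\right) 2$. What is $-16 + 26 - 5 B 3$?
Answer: $-2356$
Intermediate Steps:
$B = 6$ ($B = \left(-1 + \left(-4 + 3\right)\right) + 4 \cdot 2 = \left(-1 - 1\right) + 8 = -2 + 8 = 6$)
$-16 + 26 - 5 B 3 = -16 + 26 \left(-5\right) 6 \cdot 3 = -16 + 26 \left(\left(-30\right) 3\right) = -16 + 26 \left(-90\right) = -16 - 2340 = -2356$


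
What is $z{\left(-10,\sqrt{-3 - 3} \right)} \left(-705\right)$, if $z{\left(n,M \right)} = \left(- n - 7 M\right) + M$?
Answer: $-7050 + 4230 i \sqrt{6} \approx -7050.0 + 10361.0 i$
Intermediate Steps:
$z{\left(n,M \right)} = - n - 6 M$
$z{\left(-10,\sqrt{-3 - 3} \right)} \left(-705\right) = \left(\left(-1\right) \left(-10\right) - 6 \sqrt{-3 - 3}\right) \left(-705\right) = \left(10 - 6 \sqrt{-6}\right) \left(-705\right) = \left(10 - 6 i \sqrt{6}\right) \left(-705\right) = -7050 + 4230 i \sqrt{6}$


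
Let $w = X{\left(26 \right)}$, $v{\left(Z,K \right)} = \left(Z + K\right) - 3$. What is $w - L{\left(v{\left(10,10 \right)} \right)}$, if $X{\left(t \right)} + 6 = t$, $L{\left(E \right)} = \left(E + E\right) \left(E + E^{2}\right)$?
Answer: $-10384$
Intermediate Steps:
$v{\left(Z,K \right)} = -3 + K + Z$ ($v{\left(Z,K \right)} = \left(K + Z\right) - 3 = -3 + K + Z$)
$L{\left(E \right)} = 2 E \left(E + E^{2}\right)$
$X{\left(t \right)} = -6 + t$
$w = 20$ ($w = -6 + 26 = 20$)
$w - L{\left(v{\left(10,10 \right)} \right)} = 20 - 2 \left(-3 + 10 + 10\right)^{2} \left(1 + \left(-3 + 10 + 10\right)\right) = 20 - 2 \cdot 17^{2} \left(1 + 17\right) = 20 - 2 \cdot 289 \cdot 18 = 20 - 10404 = -10384$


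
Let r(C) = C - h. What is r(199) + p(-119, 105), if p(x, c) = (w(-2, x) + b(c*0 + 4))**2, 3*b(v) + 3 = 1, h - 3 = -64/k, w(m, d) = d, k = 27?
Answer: 391999/27 ≈ 14518.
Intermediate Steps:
h = 17/27 (h = 3 - 64/27 = 17/27 ≈ 0.62963)
b(v) = -2/3 (b(v) = -1 + (1/3)*1 = -1 + 1/3 = -2/3)
p(x, c) = (-2/3 + x)**2 (p(x, c) = (x - 2/3)**2 = (-2/3 + x)**2)
r(C) = -17/27 + C (r(C) = C - 1*17/27 = C - 17/27 = -17/27 + C)
r(199) + p(-119, 105) = (-17/27 + 199) + (-2 + 3*(-119))**2/9 = 5356/27 + (-2 - 357)**2/9 = 5356/27 + (1/9)*(-359)**2 = 5356/27 + (1/9)*128881 = 5356/27 + 128881/9 = 391999/27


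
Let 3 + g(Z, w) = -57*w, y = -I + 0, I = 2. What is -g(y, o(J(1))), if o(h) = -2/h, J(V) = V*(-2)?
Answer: 60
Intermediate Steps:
J(V) = -2*V
y = -2 (y = -1*2 + 0 = -2 + 0 = -2)
g(Z, w) = -3 - 57*w
-g(y, o(J(1))) = -(-3 - (-114)/((-2*1))) = -(-3 - (-114)/(-2)) = -(-3 - (-114)*(-1)/2) = -(-3 - 57*1) = -(-3 - 57) = -1*(-60) = 60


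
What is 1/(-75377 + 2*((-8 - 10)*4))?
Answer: -1/75521 ≈ -1.3241e-5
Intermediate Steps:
1/(-75377 + 2*((-8 - 10)*4)) = 1/(-75377 + 2*(-18*4)) = 1/(-75377 + 2*(-72)) = 1/(-75377 - 144) = 1/(-75521) = -1/75521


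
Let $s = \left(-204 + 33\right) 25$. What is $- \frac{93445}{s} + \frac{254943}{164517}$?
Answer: $\frac{1097544826}{46887345} \approx 23.408$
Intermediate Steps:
$s = -4275$ ($s = \left(-171\right) 25 = -4275$)
$- \frac{93445}{s} + \frac{254943}{164517} = - \frac{93445}{-4275} + \frac{254943}{164517} = \left(-93445\right) \left(- \frac{1}{4275}\right) + 254943 \cdot \frac{1}{164517} = \frac{18689}{855} + \frac{84981}{54839} = \frac{1097544826}{46887345}$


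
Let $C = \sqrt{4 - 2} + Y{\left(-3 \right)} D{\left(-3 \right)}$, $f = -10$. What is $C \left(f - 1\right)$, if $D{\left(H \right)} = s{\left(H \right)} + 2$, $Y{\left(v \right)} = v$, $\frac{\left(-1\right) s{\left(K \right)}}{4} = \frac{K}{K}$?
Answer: $-66 - 11 \sqrt{2} \approx -81.556$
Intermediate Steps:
$s{\left(K \right)} = -4$ ($s{\left(K \right)} = - 4 \frac{K}{K} = \left(-4\right) 1 = -4$)
$D{\left(H \right)} = -2$ ($D{\left(H \right)} = -4 + 2 = -2$)
$C = 6 + \sqrt{2}$ ($C = \sqrt{4 - 2} - -6 = \sqrt{2} + 6 = 6 + \sqrt{2} \approx 7.4142$)
$C \left(f - 1\right) = \left(6 + \sqrt{2}\right) \left(-10 - 1\right) = \left(6 + \sqrt{2}\right) \left(-11\right) = -66 - 11 \sqrt{2}$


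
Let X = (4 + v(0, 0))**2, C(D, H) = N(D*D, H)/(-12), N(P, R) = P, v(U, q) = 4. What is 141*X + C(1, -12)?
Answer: 108287/12 ≈ 9023.9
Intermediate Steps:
C(D, H) = -D**2/12 (C(D, H) = (D*D)/(-12) = D**2*(-1/12) = -D**2/12)
X = 64 (X = (4 + 4)**2 = 8**2 = 64)
141*X + C(1, -12) = 141*64 - 1/12*1**2 = 9024 - 1/12*1 = 9024 - 1/12 = 108287/12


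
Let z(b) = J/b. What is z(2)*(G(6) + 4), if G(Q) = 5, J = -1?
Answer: -9/2 ≈ -4.5000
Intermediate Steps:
z(b) = -1/b
z(2)*(G(6) + 4) = (-1/2)*(5 + 4) = -1*1/2*9 = -1/2*9 = -9/2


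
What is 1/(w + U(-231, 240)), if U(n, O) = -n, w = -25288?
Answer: -1/25057 ≈ -3.9909e-5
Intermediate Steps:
1/(w + U(-231, 240)) = 1/(-25288 - 1*(-231)) = 1/(-25288 + 231) = 1/(-25057) = -1/25057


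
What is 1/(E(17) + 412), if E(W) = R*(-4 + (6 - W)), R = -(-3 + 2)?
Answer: 1/397 ≈ 0.0025189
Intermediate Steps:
R = 1 (R = -1*(-1) = 1)
E(W) = 2 - W (E(W) = 1*(-4 + (6 - W)) = 1*(2 - W) = 2 - W)
1/(E(17) + 412) = 1/((2 - 1*17) + 412) = 1/((2 - 17) + 412) = 1/(-15 + 412) = 1/397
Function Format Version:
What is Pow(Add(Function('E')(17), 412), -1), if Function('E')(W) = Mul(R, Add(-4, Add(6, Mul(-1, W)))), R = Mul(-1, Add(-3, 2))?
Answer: Rational(1, 397) ≈ 0.0025189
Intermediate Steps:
R = 1 (R = Mul(-1, -1) = 1)
Function('E')(W) = Add(2, Mul(-1, W)) (Function('E')(W) = Mul(1, Add(-4, Add(6, Mul(-1, W)))) = Mul(1, Add(2, Mul(-1, W))) = Add(2, Mul(-1, W)))
Pow(Add(Function('E')(17), 412), -1) = Pow(Add(Add(2, Mul(-1, 17)), 412), -1) = Pow(Add(Add(2, -17), 412), -1) = Pow(Add(-15, 412), -1) = Pow(397, -1) = Rational(1, 397)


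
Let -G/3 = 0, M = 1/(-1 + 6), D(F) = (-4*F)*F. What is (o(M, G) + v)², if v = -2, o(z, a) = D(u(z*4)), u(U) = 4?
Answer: 4356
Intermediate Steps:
D(F) = -4*F²
M = ⅕ (M = 1/5 = ⅕ ≈ 0.20000)
G = 0 (G = -3*0 = 0)
o(z, a) = -64 (o(z, a) = -4*4² = -4*16 = -64)
(o(M, G) + v)² = (-64 - 2)² = (-66)² = 4356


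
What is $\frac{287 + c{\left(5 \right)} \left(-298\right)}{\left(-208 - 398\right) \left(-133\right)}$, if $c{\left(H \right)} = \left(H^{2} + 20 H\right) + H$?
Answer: $- \frac{38453}{80598} \approx -0.4771$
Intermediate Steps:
$c{\left(H \right)} = H^{2} + 21 H$
$\frac{287 + c{\left(5 \right)} \left(-298\right)}{\left(-208 - 398\right) \left(-133\right)} = \frac{287 + 5 \left(21 + 5\right) \left(-298\right)}{\left(-208 - 398\right) \left(-133\right)} = \frac{287 + 5 \cdot 26 \left(-298\right)}{\left(-606\right) \left(-133\right)} = \frac{287 + 130 \left(-298\right)}{80598} = \left(287 - 38740\right) \frac{1}{80598} = \left(-38453\right) \frac{1}{80598} = - \frac{38453}{80598}$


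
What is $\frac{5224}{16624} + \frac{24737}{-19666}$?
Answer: $- \frac{9640397}{10216487} \approx -0.94361$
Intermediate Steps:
$\frac{5224}{16624} + \frac{24737}{-19666} = 5224 \cdot \frac{1}{16624} + 24737 \left(- \frac{1}{19666}\right) = \frac{653}{2078} - \frac{24737}{19666} = - \frac{9640397}{10216487}$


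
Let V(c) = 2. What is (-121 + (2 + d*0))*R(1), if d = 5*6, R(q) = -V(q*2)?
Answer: 238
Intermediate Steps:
R(q) = -2 (R(q) = -1*2 = -2)
d = 30
(-121 + (2 + d*0))*R(1) = (-121 + (2 + 30*0))*(-2) = (-121 + (2 + 0))*(-2) = (-121 + 2)*(-2) = -119*(-2) = 238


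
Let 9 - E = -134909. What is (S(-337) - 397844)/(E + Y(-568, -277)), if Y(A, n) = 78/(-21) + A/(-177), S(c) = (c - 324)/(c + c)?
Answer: -332233135605/112667711024 ≈ -2.9488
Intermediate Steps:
E = 134918 (E = 9 - 1*(-134909) = 9 + 134909 = 134918)
S(c) = (-324 + c)/(2*c) (S(c) = (-324 + c)/((2*c)) = (-324 + c)*(1/(2*c)) = (-324 + c)/(2*c))
Y(A, n) = -26/7 - A/177 (Y(A, n) = 78*(-1/21) + A*(-1/177) = -26/7 - A/177)
(S(-337) - 397844)/(E + Y(-568, -277)) = ((1/2)*(-324 - 337)/(-337) - 397844)/(134918 + (-26/7 - 1/177*(-568))) = ((1/2)*(-1/337)*(-661) - 397844)/(134918 + (-26/7 + 568/177)) = (661/674 - 397844)/(134918 - 626/1239) = -268146195/(674*167162776/1239) = -268146195/674*1239/167162776 = -332233135605/112667711024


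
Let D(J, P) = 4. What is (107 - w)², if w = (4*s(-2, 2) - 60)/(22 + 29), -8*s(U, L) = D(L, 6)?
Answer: 30459361/2601 ≈ 11711.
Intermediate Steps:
s(U, L) = -½ (s(U, L) = -⅛*4 = -½)
w = -62/51 (w = (4*(-½) - 60)/(22 + 29) = (-2 - 60)/51 = -62*1/51 = -62/51 ≈ -1.2157)
(107 - w)² = (107 - 1*(-62/51))² = (107 + 62/51)² = (5519/51)² = 30459361/2601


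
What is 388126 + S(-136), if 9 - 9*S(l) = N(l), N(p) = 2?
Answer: 3493141/9 ≈ 3.8813e+5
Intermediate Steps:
S(l) = 7/9 (S(l) = 1 - ⅑*2 = 1 - 2/9 = 7/9)
388126 + S(-136) = 388126 + 7/9 = 3493141/9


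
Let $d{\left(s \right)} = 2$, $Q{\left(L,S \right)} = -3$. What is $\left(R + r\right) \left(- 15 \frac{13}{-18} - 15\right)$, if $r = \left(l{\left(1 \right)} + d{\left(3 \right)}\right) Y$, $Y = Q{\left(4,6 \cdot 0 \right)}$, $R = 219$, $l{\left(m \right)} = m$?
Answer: $-875$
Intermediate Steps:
$Y = -3$
$r = -9$ ($r = \left(1 + 2\right) \left(-3\right) = 3 \left(-3\right) = -9$)
$\left(R + r\right) \left(- 15 \frac{13}{-18} - 15\right) = \left(219 - 9\right) \left(- 15 \frac{13}{-18} - 15\right) = 210 \left(- 15 \cdot 13 \left(- \frac{1}{18}\right) - 15\right) = 210 \left(\left(-15\right) \left(- \frac{13}{18}\right) - 15\right) = 210 \left(\frac{65}{6} - 15\right) = 210 \left(- \frac{25}{6}\right) = -875$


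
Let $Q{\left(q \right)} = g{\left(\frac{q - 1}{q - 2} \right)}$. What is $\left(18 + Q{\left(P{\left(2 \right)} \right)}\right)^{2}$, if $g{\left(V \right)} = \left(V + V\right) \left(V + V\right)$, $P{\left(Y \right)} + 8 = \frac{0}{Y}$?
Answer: $\frac{281961}{625} \approx 451.14$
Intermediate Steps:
$P{\left(Y \right)} = -8$ ($P{\left(Y \right)} = -8 + \frac{0}{Y} = -8 + 0 = -8$)
$g{\left(V \right)} = 4 V^{2}$ ($g{\left(V \right)} = 2 V 2 V = 4 V^{2}$)
$Q{\left(q \right)} = \frac{4 \left(-1 + q\right)^{2}}{\left(-2 + q\right)^{2}}$ ($Q{\left(q \right)} = 4 \left(\frac{q - 1}{q - 2}\right)^{2} = 4 \left(\frac{-1 + q}{-2 + q}\right)^{2} = 4 \frac{\left(-1 + q\right)^{2}}{\left(-2 + q\right)^{2}} = \frac{4 \left(-1 + q\right)^{2}}{\left(-2 + q\right)^{2}}$)
$\left(18 + Q{\left(P{\left(2 \right)} \right)}\right)^{2} = \left(18 + \frac{4 \left(-1 - 8\right)^{2}}{\left(-2 - 8\right)^{2}}\right)^{2} = \left(18 + \frac{4 \left(-9\right)^{2}}{100}\right)^{2} = \left(18 + 4 \cdot 81 \cdot \frac{1}{100}\right)^{2} = \left(18 + \frac{81}{25}\right)^{2} = \left(\frac{531}{25}\right)^{2} = \frac{281961}{625}$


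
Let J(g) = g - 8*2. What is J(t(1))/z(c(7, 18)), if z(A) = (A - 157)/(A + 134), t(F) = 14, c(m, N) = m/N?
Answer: 4838/2819 ≈ 1.7162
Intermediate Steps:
J(g) = -16 + g (J(g) = g - 16 = -16 + g)
z(A) = (-157 + A)/(134 + A)
J(t(1))/z(c(7, 18)) = (-16 + 14)/(((-157 + 7/18)/(134 + 7/18))) = -2*(134 + 7*(1/18))/(-157 + 7*(1/18)) = -2*(134 + 7/18)/(-157 + 7/18) = -2/(-2819/18/(2419/18)) = -2/((18/2419)*(-2819/18)) = -2/(-2819/2419) = -2*(-2419/2819) = 4838/2819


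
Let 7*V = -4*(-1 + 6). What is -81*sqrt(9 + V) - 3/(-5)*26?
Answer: 78/5 - 81*sqrt(301)/7 ≈ -185.16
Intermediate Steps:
V = -20/7 (V = (-4*(-1 + 6))/7 = (-4*5)/7 = (1/7)*(-20) = -20/7 ≈ -2.8571)
-81*sqrt(9 + V) - 3/(-5)*26 = -81*sqrt(9 - 20/7) - 3/(-5)*26 = -81*sqrt(301)/7 - 3*(-1/5)*26 = -81*sqrt(301)/7 + (3/5)*26 = -81*sqrt(301)/7 + 78/5 = 78/5 - 81*sqrt(301)/7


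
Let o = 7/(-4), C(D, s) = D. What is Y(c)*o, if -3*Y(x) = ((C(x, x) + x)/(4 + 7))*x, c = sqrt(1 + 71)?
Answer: 84/11 ≈ 7.6364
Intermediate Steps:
c = 6*sqrt(2) (c = sqrt(72) = 6*sqrt(2) ≈ 8.4853)
o = -7/4 (o = 7*(-1/4) = -7/4 ≈ -1.7500)
Y(x) = -2*x**2/33 (Y(x) = -(x + x)/(4 + 7)*x/3 = -(2*x)/11*x/3 = -(2*x)*(1/11)*x/3 = -2*x/11*x/3 = -2*x**2/33)
Y(c)*o = -2*(6*sqrt(2))**2/33*(-7/4) = -2/33*72*(-7/4) = -48/11*(-7/4) = 84/11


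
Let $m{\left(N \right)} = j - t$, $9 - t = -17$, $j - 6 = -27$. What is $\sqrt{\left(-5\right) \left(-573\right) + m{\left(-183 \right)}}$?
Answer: $\sqrt{2818} \approx 53.085$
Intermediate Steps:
$j = -21$ ($j = 6 - 27 = -21$)
$t = 26$ ($t = 9 - -17 = 9 + 17 = 26$)
$m{\left(N \right)} = -47$ ($m{\left(N \right)} = -21 - 26 = -47$)
$\sqrt{\left(-5\right) \left(-573\right) + m{\left(-183 \right)}} = \sqrt{\left(-5\right) \left(-573\right) - 47} = \sqrt{2865 - 47} = \sqrt{2818}$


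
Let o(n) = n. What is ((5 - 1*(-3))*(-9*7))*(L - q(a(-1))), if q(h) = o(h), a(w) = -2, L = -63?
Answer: 30744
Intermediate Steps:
q(h) = h
((5 - 1*(-3))*(-9*7))*(L - q(a(-1))) = ((5 - 1*(-3))*(-9*7))*(-63 - 1*(-2)) = ((5 + 3)*(-63))*(-63 + 2) = (8*(-63))*(-61) = -504*(-61) = 30744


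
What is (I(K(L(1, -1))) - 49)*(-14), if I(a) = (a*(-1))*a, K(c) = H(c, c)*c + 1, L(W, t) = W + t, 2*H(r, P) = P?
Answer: 700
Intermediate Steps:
H(r, P) = P/2
K(c) = 1 + c²/2 (K(c) = (c/2)*c + 1 = c²/2 + 1 = 1 + c²/2)
I(a) = -a² (I(a) = (-a)*a = -a²)
(I(K(L(1, -1))) - 49)*(-14) = (-(1 + (1 - 1)²/2)² - 49)*(-14) = (-(1 + (½)*0²)² - 49)*(-14) = (-(1 + (½)*0)² - 49)*(-14) = (-(1 + 0)² - 49)*(-14) = (-1*1² - 49)*(-14) = (-1*1 - 49)*(-14) = (-1 - 49)*(-14) = -50*(-14) = 700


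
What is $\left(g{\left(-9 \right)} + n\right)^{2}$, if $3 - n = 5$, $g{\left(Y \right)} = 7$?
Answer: $25$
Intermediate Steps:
$n = -2$ ($n = 3 - 5 = -2$)
$\left(g{\left(-9 \right)} + n\right)^{2} = \left(7 - 2\right)^{2} = 5^{2} = 25$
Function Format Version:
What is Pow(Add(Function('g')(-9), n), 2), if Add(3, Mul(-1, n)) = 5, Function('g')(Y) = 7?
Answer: 25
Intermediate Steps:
n = -2 (n = Add(3, Mul(-1, 5)) = Add(3, -5) = -2)
Pow(Add(Function('g')(-9), n), 2) = Pow(Add(7, -2), 2) = Pow(5, 2) = 25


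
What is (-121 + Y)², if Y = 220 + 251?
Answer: 122500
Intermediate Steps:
Y = 471
(-121 + Y)² = (-121 + 471)² = 350² = 122500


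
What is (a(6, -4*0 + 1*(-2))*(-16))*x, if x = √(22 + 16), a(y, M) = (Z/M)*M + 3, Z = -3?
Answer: 0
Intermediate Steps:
a(y, M) = 0 (a(y, M) = (-3/M)*M + 3 = -3 + 3 = 0)
x = √38 ≈ 6.1644
(a(6, -4*0 + 1*(-2))*(-16))*x = (0*(-16))*√38 = 0*√38 = 0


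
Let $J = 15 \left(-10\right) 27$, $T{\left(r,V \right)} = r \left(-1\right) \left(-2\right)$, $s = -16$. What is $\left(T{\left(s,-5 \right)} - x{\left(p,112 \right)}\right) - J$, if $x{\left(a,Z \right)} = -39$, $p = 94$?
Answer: $4057$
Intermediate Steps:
$T{\left(r,V \right)} = 2 r$ ($T{\left(r,V \right)} = - r \left(-2\right) = 2 r$)
$J = -4050$ ($J = \left(-150\right) 27 = -4050$)
$\left(T{\left(s,-5 \right)} - x{\left(p,112 \right)}\right) - J = \left(2 \left(-16\right) - -39\right) - -4050 = \left(-32 + 39\right) + 4050 = 7 + 4050 = 4057$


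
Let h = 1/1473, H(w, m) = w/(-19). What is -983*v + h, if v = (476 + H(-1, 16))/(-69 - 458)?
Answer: 13096799168/14749149 ≈ 887.97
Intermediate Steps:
H(w, m) = -w/19 (H(w, m) = w*(-1/19) = -w/19)
v = -9045/10013 (v = (476 - 1/19*(-1))/(-69 - 458) = (476 + 1/19)/(-527) = (9045/19)*(-1/527) = -9045/10013 ≈ -0.90333)
h = 1/1473 ≈ 0.00067889
-983*v + h = -983*(-9045/10013) + 1/1473 = 8891235/10013 + 1/1473 = 13096799168/14749149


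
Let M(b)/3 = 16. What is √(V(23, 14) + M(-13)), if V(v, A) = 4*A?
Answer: 2*√26 ≈ 10.198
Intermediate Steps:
M(b) = 48 (M(b) = 3*16 = 48)
√(V(23, 14) + M(-13)) = √(4*14 + 48) = √(56 + 48) = √104 = 2*√26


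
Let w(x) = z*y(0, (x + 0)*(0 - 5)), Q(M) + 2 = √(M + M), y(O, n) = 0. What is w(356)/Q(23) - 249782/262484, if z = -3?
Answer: -124891/131242 ≈ -0.95161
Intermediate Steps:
Q(M) = -2 + √2*√M (Q(M) = -2 + √(M + M) = -2 + √(2*M) = -2 + √2*√M)
w(x) = 0 (w(x) = -3*0 = 0)
w(356)/Q(23) - 249782/262484 = 0/(-2 + √2*√23) - 249782/262484 = 0/(-2 + √46) - 249782*1/262484 = 0 - 124891/131242 = -124891/131242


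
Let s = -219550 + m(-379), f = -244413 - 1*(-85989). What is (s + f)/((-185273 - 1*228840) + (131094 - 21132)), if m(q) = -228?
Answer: 378202/304151 ≈ 1.2435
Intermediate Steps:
f = -158424 (f = -244413 + 85989 = -158424)
s = -219778 (s = -219550 - 228 = -219778)
(s + f)/((-185273 - 1*228840) + (131094 - 21132)) = (-219778 - 158424)/((-185273 - 1*228840) + (131094 - 21132)) = -378202/((-185273 - 228840) + 109962) = -378202/(-414113 + 109962) = -378202/(-304151) = -378202*(-1/304151) = 378202/304151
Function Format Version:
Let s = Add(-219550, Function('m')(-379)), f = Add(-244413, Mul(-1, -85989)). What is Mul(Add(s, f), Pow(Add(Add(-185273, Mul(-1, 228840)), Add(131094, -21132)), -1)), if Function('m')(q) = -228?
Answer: Rational(378202, 304151) ≈ 1.2435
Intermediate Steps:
f = -158424 (f = Add(-244413, 85989) = -158424)
s = -219778 (s = Add(-219550, -228) = -219778)
Mul(Add(s, f), Pow(Add(Add(-185273, Mul(-1, 228840)), Add(131094, -21132)), -1)) = Mul(Add(-219778, -158424), Pow(Add(Add(-185273, Mul(-1, 228840)), Add(131094, -21132)), -1)) = Mul(-378202, Pow(Add(Add(-185273, -228840), 109962), -1)) = Mul(-378202, Pow(Add(-414113, 109962), -1)) = Mul(-378202, Pow(-304151, -1)) = Mul(-378202, Rational(-1, 304151)) = Rational(378202, 304151)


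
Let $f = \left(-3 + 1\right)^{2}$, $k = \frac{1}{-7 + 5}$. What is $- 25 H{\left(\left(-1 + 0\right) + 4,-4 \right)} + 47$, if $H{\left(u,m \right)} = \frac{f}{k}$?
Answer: $247$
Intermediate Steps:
$k = - \frac{1}{2}$ ($k = \frac{1}{-2} = - \frac{1}{2} \approx -0.5$)
$f = 4$ ($f = \left(-2\right)^{2} = 4$)
$H{\left(u,m \right)} = -8$ ($H{\left(u,m \right)} = \frac{4}{- \frac{1}{2}} = 4 \left(-2\right) = -8$)
$- 25 H{\left(\left(-1 + 0\right) + 4,-4 \right)} + 47 = \left(-25\right) \left(-8\right) + 47 = 200 + 47 = 247$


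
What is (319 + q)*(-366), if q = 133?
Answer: -165432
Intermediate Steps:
(319 + q)*(-366) = (319 + 133)*(-366) = 452*(-366) = -165432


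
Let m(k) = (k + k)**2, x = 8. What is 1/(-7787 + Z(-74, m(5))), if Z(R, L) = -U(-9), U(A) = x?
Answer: -1/7795 ≈ -0.00012829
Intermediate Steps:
U(A) = 8
m(k) = 4*k**2 (m(k) = (2*k)**2 = 4*k**2)
Z(R, L) = -8 (Z(R, L) = -1*8 = -8)
1/(-7787 + Z(-74, m(5))) = 1/(-7787 - 8) = 1/(-7795) = -1/7795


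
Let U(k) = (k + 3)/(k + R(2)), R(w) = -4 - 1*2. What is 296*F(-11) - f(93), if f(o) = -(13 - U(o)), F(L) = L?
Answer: -94079/29 ≈ -3244.1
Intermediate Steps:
R(w) = -6 (R(w) = -4 - 2 = -6)
U(k) = (3 + k)/(-6 + k) (U(k) = (k + 3)/(k - 6) = (3 + k)/(-6 + k))
f(o) = -13 + (3 + o)/(-6 + o) (f(o) = -(13 - (3 + o)/(-6 + o)) = -13 + (3 + o)/(-6 + o))
296*F(-11) - f(93) = 296*(-11) - 3*(27 - 4*93)/(-6 + 93) = -3256 - 3*(27 - 372)/87 = -3256 - 3*(-345)/87 = -3256 - 1*(-345/29) = -3256 + 345/29 = -94079/29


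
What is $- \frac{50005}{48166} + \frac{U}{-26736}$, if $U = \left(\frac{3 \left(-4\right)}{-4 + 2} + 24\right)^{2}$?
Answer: $- \frac{57511795}{53656924} \approx -1.0718$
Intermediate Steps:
$U = 900$ ($U = \left(- \frac{12}{-2} + 24\right)^{2} = \left(\left(-12\right) \left(- \frac{1}{2}\right) + 24\right)^{2} = \left(6 + 24\right)^{2} = 30^{2} = 900$)
$- \frac{50005}{48166} + \frac{U}{-26736} = - \frac{50005}{48166} + \frac{900}{-26736} = \left(-50005\right) \frac{1}{48166} + 900 \left(- \frac{1}{26736}\right) = - \frac{50005}{48166} - \frac{75}{2228} = - \frac{57511795}{53656924}$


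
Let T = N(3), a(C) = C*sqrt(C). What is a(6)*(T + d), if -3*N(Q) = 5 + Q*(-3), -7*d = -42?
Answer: 44*sqrt(6) ≈ 107.78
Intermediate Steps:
d = 6 (d = -1/7*(-42) = 6)
a(C) = C**(3/2)
N(Q) = -5/3 + Q (N(Q) = -(5 + Q*(-3))/3 = -(5 - 3*Q)/3 = -5/3 + Q)
T = 4/3 (T = -5/3 + 3 = 4/3 ≈ 1.3333)
a(6)*(T + d) = 6**(3/2)*(4/3 + 6) = (6*sqrt(6))*(22/3) = 44*sqrt(6)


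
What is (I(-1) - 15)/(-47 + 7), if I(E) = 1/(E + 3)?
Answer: 29/80 ≈ 0.36250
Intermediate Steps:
I(E) = 1/(3 + E)
(I(-1) - 15)/(-47 + 7) = (1/(3 - 1) - 15)/(-47 + 7) = (1/2 - 15)/(-40) = (½ - 15)*(-1/40) = -29/2*(-1/40) = 29/80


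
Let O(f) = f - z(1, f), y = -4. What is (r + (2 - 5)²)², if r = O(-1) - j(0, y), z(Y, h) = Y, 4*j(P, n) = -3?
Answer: 961/16 ≈ 60.063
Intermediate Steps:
j(P, n) = -¾ (j(P, n) = (¼)*(-3) = -¾)
O(f) = -1 + f (O(f) = f - 1*1 = f - 1 = -1 + f)
r = -5/4 (r = (-1 - 1) - 1*(-¾) = -2 + ¾ = -5/4 ≈ -1.2500)
(r + (2 - 5)²)² = (-5/4 + (2 - 5)²)² = (-5/4 + (-3)²)² = (-5/4 + 9)² = (31/4)² = 961/16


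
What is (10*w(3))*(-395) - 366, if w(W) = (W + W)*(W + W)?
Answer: -142566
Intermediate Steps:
w(W) = 4*W² (w(W) = (2*W)*(2*W) = 4*W²)
(10*w(3))*(-395) - 366 = (10*(4*3²))*(-395) - 366 = (10*(4*9))*(-395) - 366 = (10*36)*(-395) - 366 = 360*(-395) - 366 = -142200 - 366 = -142566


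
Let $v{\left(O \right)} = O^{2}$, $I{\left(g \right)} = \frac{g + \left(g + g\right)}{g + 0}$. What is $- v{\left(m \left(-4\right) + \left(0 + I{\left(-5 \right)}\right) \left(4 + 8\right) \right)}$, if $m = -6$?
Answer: $-3600$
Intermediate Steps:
$I{\left(g \right)} = 3$ ($I{\left(g \right)} = \frac{g + 2 g}{g} = \frac{3 g}{g} = 3$)
$- v{\left(m \left(-4\right) + \left(0 + I{\left(-5 \right)}\right) \left(4 + 8\right) \right)} = - \left(\left(-6\right) \left(-4\right) + \left(0 + 3\right) \left(4 + 8\right)\right)^{2} = - \left(24 + 3 \cdot 12\right)^{2} = - \left(24 + 36\right)^{2} = - 60^{2} = \left(-1\right) 3600 = -3600$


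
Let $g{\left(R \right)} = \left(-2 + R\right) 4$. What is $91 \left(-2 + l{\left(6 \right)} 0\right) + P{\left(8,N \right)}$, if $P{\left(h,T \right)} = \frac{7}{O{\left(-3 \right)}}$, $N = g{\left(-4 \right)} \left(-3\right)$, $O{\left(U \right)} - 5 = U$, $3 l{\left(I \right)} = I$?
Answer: $- \frac{357}{2} \approx -178.5$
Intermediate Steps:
$g{\left(R \right)} = -8 + 4 R$
$l{\left(I \right)} = \frac{I}{3}$
$O{\left(U \right)} = 5 + U$
$N = 72$ ($N = \left(-8 + 4 \left(-4\right)\right) \left(-3\right) = \left(-8 - 16\right) \left(-3\right) = \left(-24\right) \left(-3\right) = 72$)
$P{\left(h,T \right)} = \frac{7}{2}$ ($P{\left(h,T \right)} = \frac{7}{5 - 3} = \frac{7}{2}$)
$91 \left(-2 + l{\left(6 \right)} 0\right) + P{\left(8,N \right)} = 91 \left(-2 + \frac{1}{3} \cdot 6 \cdot 0\right) + \frac{7}{2} = 91 \left(-2 + 2 \cdot 0\right) + \frac{7}{2} = 91 \left(-2 + 0\right) + \frac{7}{2} = 91 \left(-2\right) + \frac{7}{2} = -182 + \frac{7}{2} = - \frac{357}{2}$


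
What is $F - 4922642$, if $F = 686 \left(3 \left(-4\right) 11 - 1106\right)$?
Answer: $-5771910$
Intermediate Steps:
$F = -849268$ ($F = 686 \left(\left(-12\right) 11 - 1106\right) = 686 \left(-132 - 1106\right) = 686 \left(-1238\right) = -849268$)
$F - 4922642 = -849268 - 4922642 = -5771910$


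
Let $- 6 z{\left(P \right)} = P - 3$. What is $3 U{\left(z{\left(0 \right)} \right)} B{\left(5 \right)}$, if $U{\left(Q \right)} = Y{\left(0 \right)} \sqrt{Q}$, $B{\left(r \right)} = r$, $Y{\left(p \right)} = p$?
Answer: $0$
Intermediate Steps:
$z{\left(P \right)} = \frac{1}{2} - \frac{P}{6}$ ($z{\left(P \right)} = - \frac{P - 3}{6} = - \frac{-3 + P}{6} = \frac{1}{2} - \frac{P}{6}$)
$U{\left(Q \right)} = 0$ ($U{\left(Q \right)} = 0 \sqrt{Q} = 0$)
$3 U{\left(z{\left(0 \right)} \right)} B{\left(5 \right)} = 3 \cdot 0 \cdot 5 = 0 \cdot 5 = 0$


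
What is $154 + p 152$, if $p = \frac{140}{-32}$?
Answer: $-511$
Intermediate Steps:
$p = - \frac{35}{8}$ ($p = 140 \left(- \frac{1}{32}\right) = - \frac{35}{8} \approx -4.375$)
$154 + p 152 = 154 - 665 = -511$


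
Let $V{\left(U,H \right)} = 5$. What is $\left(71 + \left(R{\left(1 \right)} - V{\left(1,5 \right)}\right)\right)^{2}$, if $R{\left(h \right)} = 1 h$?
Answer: $4489$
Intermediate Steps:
$R{\left(h \right)} = h$
$\left(71 + \left(R{\left(1 \right)} - V{\left(1,5 \right)}\right)\right)^{2} = \left(71 + \left(1 - 5\right)\right)^{2} = \left(71 - 4\right)^{2} = 67^{2} = 4489$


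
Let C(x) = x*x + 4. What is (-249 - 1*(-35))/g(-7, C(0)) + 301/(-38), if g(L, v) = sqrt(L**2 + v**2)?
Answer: -301/38 - 214*sqrt(65)/65 ≈ -34.464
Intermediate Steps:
C(x) = 4 + x**2 (C(x) = x**2 + 4 = 4 + x**2)
(-249 - 1*(-35))/g(-7, C(0)) + 301/(-38) = (-249 - 1*(-35))/(sqrt((-7)**2 + (4 + 0**2)**2)) + 301/(-38) = (-249 + 35)/(sqrt(49 + (4 + 0)**2)) + 301*(-1/38) = -214/sqrt(49 + 4**2) - 301/38 = -214/sqrt(49 + 16) - 301/38 = -214*sqrt(65)/65 - 301/38 = -301/38 - 214*sqrt(65)/65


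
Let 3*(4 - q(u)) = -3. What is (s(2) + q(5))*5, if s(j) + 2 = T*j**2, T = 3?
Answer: 75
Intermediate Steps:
q(u) = 5 (q(u) = 4 - 1/3*(-3) = 4 + 1 = 5)
s(j) = -2 + 3*j**2
(s(2) + q(5))*5 = ((-2 + 3*2**2) + 5)*5 = ((-2 + 3*4) + 5)*5 = ((-2 + 12) + 5)*5 = (10 + 5)*5 = 15*5 = 75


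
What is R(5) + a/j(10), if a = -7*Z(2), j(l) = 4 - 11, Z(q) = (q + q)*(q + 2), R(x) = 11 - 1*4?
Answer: 23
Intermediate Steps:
R(x) = 7 (R(x) = 11 - 4 = 7)
Z(q) = 2*q*(2 + q) (Z(q) = (2*q)*(2 + q) = 2*q*(2 + q))
j(l) = -7
a = -112 (a = -14*2*(2 + 2) = -14*2*4 = -7*16 = -112)
R(5) + a/j(10) = 7 - 112/(-7) = 7 - 1/7*(-112) = 7 + 16 = 23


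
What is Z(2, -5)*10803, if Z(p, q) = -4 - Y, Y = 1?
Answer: -54015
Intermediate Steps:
Z(p, q) = -5 (Z(p, q) = -4 - 1*1 = -4 - 1 = -5)
Z(2, -5)*10803 = -5*10803 = -54015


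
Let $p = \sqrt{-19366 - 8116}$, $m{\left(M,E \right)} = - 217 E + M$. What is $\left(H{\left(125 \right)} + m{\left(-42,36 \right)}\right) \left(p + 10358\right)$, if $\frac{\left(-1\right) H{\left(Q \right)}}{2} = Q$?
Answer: $-83941232 - 8104 i \sqrt{27482} \approx -8.3941 \cdot 10^{7} - 1.3435 \cdot 10^{6} i$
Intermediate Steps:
$H{\left(Q \right)} = - 2 Q$
$m{\left(M,E \right)} = M - 217 E$
$p = i \sqrt{27482}$ ($p = \sqrt{-19366 - 8116} = \sqrt{-27482} = i \sqrt{27482} \approx 165.78 i$)
$\left(H{\left(125 \right)} + m{\left(-42,36 \right)}\right) \left(p + 10358\right) = \left(\left(-2\right) 125 - 7854\right) \left(i \sqrt{27482} + 10358\right) = \left(-250 - 7854\right) \left(10358 + i \sqrt{27482}\right) = - 8104 \left(10358 + i \sqrt{27482}\right) = -83941232 - 8104 i \sqrt{27482}$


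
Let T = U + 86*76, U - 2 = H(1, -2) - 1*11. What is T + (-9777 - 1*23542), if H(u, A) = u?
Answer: -26791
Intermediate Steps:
U = -8 (U = 2 + (1 - 1*11) = 2 + (1 - 11) = 2 - 10 = -8)
T = 6528 (T = -8 + 86*76 = -8 + 6536 = 6528)
T + (-9777 - 1*23542) = 6528 + (-9777 - 1*23542) = 6528 + (-9777 - 23542) = 6528 - 33319 = -26791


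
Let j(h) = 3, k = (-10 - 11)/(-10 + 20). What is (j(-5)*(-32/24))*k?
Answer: 42/5 ≈ 8.4000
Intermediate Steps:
k = -21/10 ≈ -2.1000
(j(-5)*(-32/24))*k = (3*(-32/24))*(-21/10) = (3*(-32*1/24))*(-21/10) = (3*(-4/3))*(-21/10) = -4*(-21/10) = 42/5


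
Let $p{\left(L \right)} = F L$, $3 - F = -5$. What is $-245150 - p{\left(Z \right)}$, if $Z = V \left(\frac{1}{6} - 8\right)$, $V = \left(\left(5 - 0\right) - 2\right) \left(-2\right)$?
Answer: $-245526$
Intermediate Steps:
$V = -6$ ($V = \left(\left(5 + 0\right) - 2\right) \left(-2\right) = \left(5 - 2\right) \left(-2\right) = 3 \left(-2\right) = -6$)
$F = 8$ ($F = 3 - -5 = 3 + 5 = 8$)
$Z = 47$ ($Z = - 6 \left(\frac{1}{6} - 8\right) = \left(-6\right) \left(- \frac{47}{6}\right) = 47$)
$p{\left(L \right)} = 8 L$
$-245150 - p{\left(Z \right)} = -245150 - 8 \cdot 47 = -245150 - 376 = -245526$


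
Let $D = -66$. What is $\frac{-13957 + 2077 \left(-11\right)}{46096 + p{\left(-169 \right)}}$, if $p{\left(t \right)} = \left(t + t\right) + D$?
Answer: $- \frac{9201}{11423} \approx -0.80548$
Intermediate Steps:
$p{\left(t \right)} = -66 + 2 t$ ($p{\left(t \right)} = \left(t + t\right) - 66 = 2 t - 66 = -66 + 2 t$)
$\frac{-13957 + 2077 \left(-11\right)}{46096 + p{\left(-169 \right)}} = \frac{-13957 + 2077 \left(-11\right)}{46096 + \left(-66 + 2 \left(-169\right)\right)} = \frac{-13957 - 22847}{46096 - 404} = - \frac{36804}{46096 - 404} = - \frac{36804}{45692} = \left(-36804\right) \frac{1}{45692} = - \frac{9201}{11423}$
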